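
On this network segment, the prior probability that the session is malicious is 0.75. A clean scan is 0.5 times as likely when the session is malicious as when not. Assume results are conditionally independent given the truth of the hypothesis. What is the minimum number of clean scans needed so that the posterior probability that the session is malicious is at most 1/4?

Prior odds: 0.75 ÷ 0.25 = 3.
Likelihood ratio per clean scan = 0.5.
Target odds: 0.25 ÷ 0.75 = 1/3.
Need 3 × 0.5ⁿ ≤ 1/3, i.e. 0.5ⁿ ≤ 1/9.
0.5³ = 0.125 is still above 1/9 but 0.5⁴ = 0.0625 is at or below it, so n = 4.

4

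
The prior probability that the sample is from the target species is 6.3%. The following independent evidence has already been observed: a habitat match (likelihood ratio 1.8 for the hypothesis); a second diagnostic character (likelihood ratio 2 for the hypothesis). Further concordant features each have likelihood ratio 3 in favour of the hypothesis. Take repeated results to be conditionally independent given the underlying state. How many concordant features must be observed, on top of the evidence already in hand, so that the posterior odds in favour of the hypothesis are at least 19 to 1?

4

Prior odds = 0.063/0.937 = 63/937.
Combined Bayes factor of the evidence already in hand = 1.8 × 2 = 3.6.
Odds after that evidence = (63/937) × 3.6 = 1134/4685.
Target odds = 19.
Need 3ⁿ ≥ 19 ÷ (1134/4685) = 89015/1134.
3³ = 27 falls short of 89015/1134 but 3⁴ = 81 reaches it, so n = 4.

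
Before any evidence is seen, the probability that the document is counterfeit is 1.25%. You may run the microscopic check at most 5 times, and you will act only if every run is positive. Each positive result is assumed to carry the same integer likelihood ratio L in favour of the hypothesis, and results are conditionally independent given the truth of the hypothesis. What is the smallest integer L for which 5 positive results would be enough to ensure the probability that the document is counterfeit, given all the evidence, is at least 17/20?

4

Prior odds = 0.0125/0.9875 = 1/79.
Target odds = 0.85/0.15 = 17/3.
Need L⁵ ≥ 17/3 ÷ (1/79) = 1343/3.
3⁵ = 243 < 1343/3 ≤ 1024 = 4⁵, so L = 4.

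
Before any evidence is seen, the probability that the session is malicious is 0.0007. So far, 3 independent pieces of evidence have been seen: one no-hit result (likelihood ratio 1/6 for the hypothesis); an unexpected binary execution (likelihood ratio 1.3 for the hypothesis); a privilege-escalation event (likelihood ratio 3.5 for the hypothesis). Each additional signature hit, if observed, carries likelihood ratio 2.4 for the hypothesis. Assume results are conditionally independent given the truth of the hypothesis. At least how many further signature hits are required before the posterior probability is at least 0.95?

12

Prior odds = 0.0007/0.9993 = 7/9993.
Combined Bayes factor of the evidence already in hand = (1/6) × 1.3 × 3.5 = 91/120.
Odds after that evidence = (7/9993) × 91/120 = 637/1199160.
Target odds = 0.95/0.05 = 19.
Need 2.4ⁿ ≥ 19 ÷ (637/1199160) = 22784040/637.
2.4¹¹ ≈15216.8 falls short of 22784040/637 but 2.4¹² ≈36520.3 reaches it, so n = 12.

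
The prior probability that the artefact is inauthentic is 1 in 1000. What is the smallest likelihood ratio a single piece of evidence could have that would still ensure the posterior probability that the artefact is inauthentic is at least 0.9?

8991

Prior odds = 0.001/0.999 = 1/999.
Target odds = 0.9/0.1 = 9.
Required Bayes factor = 9 ÷ (1/999) = 8991.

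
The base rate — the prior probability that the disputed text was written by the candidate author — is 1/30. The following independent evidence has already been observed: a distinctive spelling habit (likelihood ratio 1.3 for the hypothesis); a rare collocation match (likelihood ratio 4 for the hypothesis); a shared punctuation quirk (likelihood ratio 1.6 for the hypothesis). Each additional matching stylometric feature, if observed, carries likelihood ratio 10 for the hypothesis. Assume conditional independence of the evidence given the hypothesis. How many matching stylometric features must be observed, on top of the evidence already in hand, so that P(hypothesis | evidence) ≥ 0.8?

Prior odds = (1/30)/(29/30) = 1/29.
Combined Bayes factor of the evidence already in hand = 1.3 × 4 × 1.6 = 8.32.
Odds after that evidence = (1/29) × 8.32 = 208/725.
Target odds = 0.8/0.2 = 4.
Need 10ⁿ ≥ 4 ÷ (208/725) = 725/52.
10¹ = 10 falls short of 725/52 but 10² = 100 reaches it, so n = 2.

2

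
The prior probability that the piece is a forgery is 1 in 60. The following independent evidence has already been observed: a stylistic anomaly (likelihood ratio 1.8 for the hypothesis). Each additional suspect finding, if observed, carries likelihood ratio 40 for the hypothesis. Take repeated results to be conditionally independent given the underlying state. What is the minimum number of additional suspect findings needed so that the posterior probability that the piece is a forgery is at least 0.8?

Prior odds = (1/60)/(59/60) = 1/59.
Bayes factor of the evidence already in hand = 1.8.
Odds after that evidence = (1/59) × 1.8 = 9/295.
Target odds = 0.8/0.2 = 4.
Need 40ⁿ ≥ 4 ÷ (9/295) = 1180/9.
40¹ = 40 falls short of 1180/9 but 40² = 1600 reaches it, so n = 2.

2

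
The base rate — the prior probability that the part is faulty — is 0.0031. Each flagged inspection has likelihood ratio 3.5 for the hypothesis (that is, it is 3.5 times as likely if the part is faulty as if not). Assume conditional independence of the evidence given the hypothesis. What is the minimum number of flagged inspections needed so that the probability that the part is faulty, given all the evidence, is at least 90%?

7

Prior odds: 0.0031 ÷ 0.9969 = 31/9969.
Likelihood ratio per flagged inspection = 3.5.
Target odds: 0.9 ÷ 0.1 = 9.
Require 3.5ⁿ ≥ 9 ÷ (31/9969) = 89721/31.
3.5⁶ = 1838.265625 falls short of 89721/31 but 3.5⁷ = 823543/128 reaches it, so n = 7.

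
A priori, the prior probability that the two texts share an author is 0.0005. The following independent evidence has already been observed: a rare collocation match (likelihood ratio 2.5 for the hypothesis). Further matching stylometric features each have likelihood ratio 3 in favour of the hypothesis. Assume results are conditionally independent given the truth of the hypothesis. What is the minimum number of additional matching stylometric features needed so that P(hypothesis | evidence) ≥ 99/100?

Prior odds = 0.0005/0.9995 = 1/1999.
Bayes factor of the evidence already in hand = 2.5.
Odds after that evidence = (1/1999) × 2.5 = 5/3998.
Target odds = 0.99/0.01 = 99.
Need 3ⁿ ≥ 99 ÷ (5/3998) = 79160.4.
3¹⁰ = 59049 falls short of 79160.4 but 3¹¹ = 177147 reaches it, so n = 11.

11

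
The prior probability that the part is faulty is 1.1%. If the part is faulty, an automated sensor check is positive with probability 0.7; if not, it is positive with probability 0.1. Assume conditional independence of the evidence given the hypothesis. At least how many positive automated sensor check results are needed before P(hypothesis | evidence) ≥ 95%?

4

Prior odds = 0.011/0.989 = 11/989.
Likelihood ratio of a positive = 0.7/0.1 = 7.
Target posterior odds = 0.95/0.05 = 19.
Need (11/989) × 7ⁿ ≥ 19, i.e. 7ⁿ ≥ 18791/11.
7³ = 343 falls short of 18791/11 but 7⁴ = 2401 reaches it, so n = 4.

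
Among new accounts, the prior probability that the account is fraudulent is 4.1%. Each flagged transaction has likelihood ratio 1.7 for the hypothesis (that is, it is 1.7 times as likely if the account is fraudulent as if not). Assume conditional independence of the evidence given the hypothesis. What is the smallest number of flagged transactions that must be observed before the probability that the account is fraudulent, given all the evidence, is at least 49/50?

14

Prior odds: 0.041 ÷ 0.959 = 41/959.
Likelihood ratio per flagged transaction = 1.7.
Target posterior odds = 0.98/0.02 = 49.
Require 1.7ⁿ ≥ 49 ÷ (41/959) = 46991/41.
1.7¹³ ≈990.458 falls short of 46991/41 but 1.7¹⁴ ≈1683.78 reaches it, so n = 14.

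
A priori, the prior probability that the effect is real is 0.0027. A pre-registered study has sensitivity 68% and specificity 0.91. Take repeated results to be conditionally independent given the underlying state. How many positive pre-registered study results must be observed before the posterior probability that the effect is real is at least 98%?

5

Prior odds: 0.0027 ÷ 0.9973 = 27/9973.
False-positive rate = 1 − 0.91 = 0.09; likelihood ratio of a positive = 0.68/0.09 = 68/9.
Target odds: 0.98 ÷ 0.02 = 49.
Need (27/9973) × (68/9)ⁿ ≥ 49, i.e. (68/9)ⁿ ≥ 488677/27.
(68/9)⁴ = 21381376/6561 falls short of 488677/27 but (68/9)⁵ ≈24622.5 reaches it, so n = 5.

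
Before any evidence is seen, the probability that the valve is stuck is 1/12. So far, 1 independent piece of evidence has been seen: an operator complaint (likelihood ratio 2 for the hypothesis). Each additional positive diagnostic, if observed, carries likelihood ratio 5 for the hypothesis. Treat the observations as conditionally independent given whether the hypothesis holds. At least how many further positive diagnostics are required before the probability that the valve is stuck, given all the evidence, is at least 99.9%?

6

Prior odds = (1/12)/(11/12) = 1/11.
Bayes factor of the evidence already in hand = 2.
Odds after that evidence = (1/11) × 2 = 2/11.
Target odds = 0.999/0.001 = 999.
Need 5ⁿ ≥ 999 ÷ (2/11) = 5494.5.
5⁵ = 3125 falls short of 5494.5 but 5⁶ = 15625 reaches it, so n = 6.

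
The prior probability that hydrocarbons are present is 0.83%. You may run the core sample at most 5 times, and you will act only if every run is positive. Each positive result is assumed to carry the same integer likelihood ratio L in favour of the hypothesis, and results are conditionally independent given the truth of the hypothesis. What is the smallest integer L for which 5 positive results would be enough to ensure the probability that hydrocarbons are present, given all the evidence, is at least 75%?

4

Prior odds = 0.0083/0.9917 = 83/9917.
Target odds = 0.75/0.25 = 3.
Need L⁵ ≥ 3 ÷ (83/9917) = 29751/83.
3⁵ = 243 < 29751/83 ≤ 1024 = 4⁵, so L = 4.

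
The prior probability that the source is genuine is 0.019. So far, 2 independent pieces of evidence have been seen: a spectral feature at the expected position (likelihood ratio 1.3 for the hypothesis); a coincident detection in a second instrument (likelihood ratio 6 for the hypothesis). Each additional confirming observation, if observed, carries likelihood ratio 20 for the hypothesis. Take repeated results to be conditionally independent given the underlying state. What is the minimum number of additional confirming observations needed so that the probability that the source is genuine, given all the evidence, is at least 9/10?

2

Prior odds = 0.019/0.981 = 19/981.
Combined Bayes factor of the evidence already in hand = 1.3 × 6 = 7.8.
Odds after that evidence = (19/981) × 7.8 = 247/1635.
Target odds = 0.9/0.1 = 9.
Need 20ⁿ ≥ 9 ÷ (247/1635) = 14715/247.
20¹ = 20 falls short of 14715/247 but 20² = 400 reaches it, so n = 2.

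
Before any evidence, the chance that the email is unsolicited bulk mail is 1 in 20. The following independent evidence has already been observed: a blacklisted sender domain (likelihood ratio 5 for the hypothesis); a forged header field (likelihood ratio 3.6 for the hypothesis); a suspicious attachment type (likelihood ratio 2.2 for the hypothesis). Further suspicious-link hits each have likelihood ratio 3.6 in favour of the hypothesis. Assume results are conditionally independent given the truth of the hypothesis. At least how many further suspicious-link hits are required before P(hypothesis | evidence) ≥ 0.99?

Prior odds = 0.05/0.95 = 1/19.
Combined Bayes factor of the evidence already in hand = 5 × 3.6 × 2.2 = 39.6.
Odds after that evidence = (1/19) × 39.6 = 198/95.
Target odds = 0.99/0.01 = 99.
Need 3.6ⁿ ≥ 99 ÷ (198/95) = 47.5.
3.6³ = 46.656 falls short of 47.5 but 3.6⁴ = 167.9616 reaches it, so n = 4.

4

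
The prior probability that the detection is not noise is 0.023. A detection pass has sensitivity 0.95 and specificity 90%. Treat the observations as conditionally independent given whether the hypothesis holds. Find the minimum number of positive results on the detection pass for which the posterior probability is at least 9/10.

Prior odds: 0.023 ÷ 0.977 = 23/977.
False-positive rate = 1 − 0.9 = 0.1; likelihood ratio of a positive = 0.95/0.1 = 9.5.
Target posterior odds = 0.9/0.1 = 9.
Need (23/977) × 9.5ⁿ ≥ 9, i.e. 9.5ⁿ ≥ 8793/23.
9.5² = 90.25 falls short of 8793/23 but 9.5³ = 857.375 reaches it, so n = 3.

3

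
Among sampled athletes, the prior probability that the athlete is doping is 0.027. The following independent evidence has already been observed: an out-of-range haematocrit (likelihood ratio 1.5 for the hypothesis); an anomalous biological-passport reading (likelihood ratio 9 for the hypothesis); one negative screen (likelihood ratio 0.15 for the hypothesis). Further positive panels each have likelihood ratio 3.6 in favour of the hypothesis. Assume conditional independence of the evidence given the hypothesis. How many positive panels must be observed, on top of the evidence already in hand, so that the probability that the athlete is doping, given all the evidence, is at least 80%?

4

Prior odds = 0.027/0.973 = 27/973.
Combined Bayes factor of the evidence already in hand = 1.5 × 9 × 0.15 = 2.025.
Odds after that evidence = (27/973) × 2.025 = 2187/38920.
Target odds = 0.8/0.2 = 4.
Need 3.6ⁿ ≥ 4 ÷ (2187/38920) = 155680/2187.
3.6³ = 46.656 falls short of 155680/2187 but 3.6⁴ = 167.9616 reaches it, so n = 4.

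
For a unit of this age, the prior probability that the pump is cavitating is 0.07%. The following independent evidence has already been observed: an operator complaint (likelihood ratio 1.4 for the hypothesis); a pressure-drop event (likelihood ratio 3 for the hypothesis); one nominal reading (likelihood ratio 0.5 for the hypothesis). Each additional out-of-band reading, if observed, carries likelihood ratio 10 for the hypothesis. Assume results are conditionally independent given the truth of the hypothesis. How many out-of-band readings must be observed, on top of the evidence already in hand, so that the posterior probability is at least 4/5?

4

Prior odds = 0.0007/0.9993 = 7/9993.
Combined Bayes factor of the evidence already in hand = 1.4 × 3 × 0.5 = 2.1.
Odds after that evidence = (7/9993) × 2.1 = 49/33310.
Target odds = 0.8/0.2 = 4.
Need 10ⁿ ≥ 4 ÷ (49/33310) = 133240/49.
10³ = 1000 falls short of 133240/49 but 10⁴ = 10000 reaches it, so n = 4.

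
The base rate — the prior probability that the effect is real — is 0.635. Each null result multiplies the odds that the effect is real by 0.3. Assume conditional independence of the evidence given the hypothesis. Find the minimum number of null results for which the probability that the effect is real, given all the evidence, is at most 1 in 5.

2

Prior odds: 0.635 ÷ 0.365 = 127/73.
Likelihood ratio per null result = 0.3.
Target odds: 0.2 ÷ 0.8 = 0.25.
Need (127/73) × 0.3ⁿ ≤ 0.25, i.e. 0.3ⁿ ≤ 73/508.
0.3¹ = 0.3 is still above 73/508 but 0.3² = 0.09 is at or below it, so n = 2.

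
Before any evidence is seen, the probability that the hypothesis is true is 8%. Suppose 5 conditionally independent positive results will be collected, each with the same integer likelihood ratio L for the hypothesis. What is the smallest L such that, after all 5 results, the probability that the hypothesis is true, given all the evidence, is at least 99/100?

5

Prior odds = 0.08/0.92 = 2/23.
Target odds = 0.99/0.01 = 99.
Need L⁵ ≥ 99 ÷ (2/23) = 1138.5.
4⁵ = 1024 < 1138.5 ≤ 3125 = 5⁵, so L = 5.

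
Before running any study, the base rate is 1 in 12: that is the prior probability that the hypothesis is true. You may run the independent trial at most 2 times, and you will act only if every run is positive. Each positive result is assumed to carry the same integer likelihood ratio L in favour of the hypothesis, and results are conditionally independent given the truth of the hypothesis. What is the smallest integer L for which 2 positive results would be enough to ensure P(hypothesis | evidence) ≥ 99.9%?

Prior odds = (1/12)/(11/12) = 1/11.
Target odds = 0.999/0.001 = 999.
Need L² ≥ 999 ÷ (1/11) = 10989.
104² = 10816 < 10989 ≤ 11025 = 105², so L = 105.

105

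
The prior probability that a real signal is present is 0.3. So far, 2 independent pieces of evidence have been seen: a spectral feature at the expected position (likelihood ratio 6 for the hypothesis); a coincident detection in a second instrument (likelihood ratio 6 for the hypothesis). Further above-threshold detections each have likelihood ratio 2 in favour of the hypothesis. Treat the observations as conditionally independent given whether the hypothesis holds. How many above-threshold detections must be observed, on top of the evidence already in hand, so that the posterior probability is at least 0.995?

Prior odds = 0.3/0.7 = 3/7.
Combined Bayes factor of the evidence already in hand = 6 × 6 = 36.
Odds after that evidence = (3/7) × 36 = 108/7.
Target odds = 0.995/0.005 = 199.
Need 2ⁿ ≥ 199 ÷ (108/7) = 1393/108.
2³ = 8 falls short of 1393/108 but 2⁴ = 16 reaches it, so n = 4.

4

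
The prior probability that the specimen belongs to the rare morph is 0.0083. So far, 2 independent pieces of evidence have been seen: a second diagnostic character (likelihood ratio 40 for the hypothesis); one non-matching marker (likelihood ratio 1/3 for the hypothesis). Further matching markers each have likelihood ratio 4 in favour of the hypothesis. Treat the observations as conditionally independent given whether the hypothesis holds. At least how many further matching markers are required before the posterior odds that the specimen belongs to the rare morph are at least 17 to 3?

Prior odds = 0.0083/0.9917 = 83/9917.
Combined Bayes factor of the evidence already in hand = 40 × (1/3) = 40/3.
Odds after that evidence = (83/9917) × 40/3 = 3320/29751.
Target odds = 17/3.
Need 4ⁿ ≥ 17/3 ÷ (3320/29751) = 168589/3320.
4² = 16 falls short of 168589/3320 but 4³ = 64 reaches it, so n = 3.

3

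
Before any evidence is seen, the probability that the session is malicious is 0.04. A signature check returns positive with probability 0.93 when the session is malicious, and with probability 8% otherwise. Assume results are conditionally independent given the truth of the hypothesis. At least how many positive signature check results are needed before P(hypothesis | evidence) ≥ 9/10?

Prior odds: 0.04 ÷ 0.96 = 1/24.
Likelihood ratio of a positive result = 0.93/0.08 = 11.625.
Target odds: 0.9 ÷ 0.1 = 9.
Require 11.625ⁿ ≥ 9 ÷ (1/24) = 216.
11.625² = 135.140625 falls short of 216 but 11.625³ = 804357/512 reaches it, so n = 3.

3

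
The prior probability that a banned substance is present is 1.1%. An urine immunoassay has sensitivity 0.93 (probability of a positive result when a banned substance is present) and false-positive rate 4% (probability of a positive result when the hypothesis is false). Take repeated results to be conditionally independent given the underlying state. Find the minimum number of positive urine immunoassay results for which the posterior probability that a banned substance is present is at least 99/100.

Prior odds: 0.011 ÷ 0.989 = 11/989.
Likelihood ratio of a positive result = 0.93/0.04 = 23.25.
Target posterior odds = 0.99/0.01 = 99.
Require 23.25ⁿ ≥ 99 ÷ (11/989) = 8901.
23.25² = 540.5625 falls short of 8901 but 23.25³ = 804357/64 reaches it, so n = 3.

3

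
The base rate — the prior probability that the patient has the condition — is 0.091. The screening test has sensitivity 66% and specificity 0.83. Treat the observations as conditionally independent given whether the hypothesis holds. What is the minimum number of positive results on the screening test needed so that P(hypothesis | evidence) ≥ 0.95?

Prior odds = 0.091/0.909 = 91/909.
False-positive rate = 1 − 0.83 = 0.17; likelihood ratio of a positive = 0.66/0.17 = 66/17.
Target odds: 0.95 ÷ 0.05 = 19.
Require (66/17)ⁿ ≥ 19 ÷ (91/909) = 17271/91.
(66/17)³ = 287496/4913 falls short of 17271/91 but (66/17)⁴ = 18974736/83521 reaches it, so n = 4.

4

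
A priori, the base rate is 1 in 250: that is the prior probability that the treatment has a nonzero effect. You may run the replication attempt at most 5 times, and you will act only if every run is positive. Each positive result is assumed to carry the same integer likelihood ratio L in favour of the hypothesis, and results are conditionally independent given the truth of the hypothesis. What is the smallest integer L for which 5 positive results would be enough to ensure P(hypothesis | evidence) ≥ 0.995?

Prior odds = 0.004/0.996 = 1/249.
Target odds = 0.995/0.005 = 199.
Need L⁵ ≥ 199 ÷ (1/249) = 49551.
8⁵ = 32768 < 49551 ≤ 59049 = 9⁵, so L = 9.

9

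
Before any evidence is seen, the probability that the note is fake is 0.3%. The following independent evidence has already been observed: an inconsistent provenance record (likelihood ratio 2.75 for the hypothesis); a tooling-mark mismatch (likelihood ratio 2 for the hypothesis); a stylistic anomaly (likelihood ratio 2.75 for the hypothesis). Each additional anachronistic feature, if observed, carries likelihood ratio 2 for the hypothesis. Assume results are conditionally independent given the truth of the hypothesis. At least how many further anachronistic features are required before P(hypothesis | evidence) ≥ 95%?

9

Prior odds = 0.003/0.997 = 3/997.
Combined Bayes factor of the evidence already in hand = 2.75 × 2 × 2.75 = 15.125.
Odds after that evidence = (3/997) × 15.125 = 363/7976.
Target odds = 0.95/0.05 = 19.
Need 2ⁿ ≥ 19 ÷ (363/7976) = 151544/363.
2⁸ = 256 falls short of 151544/363 but 2⁹ = 512 reaches it, so n = 9.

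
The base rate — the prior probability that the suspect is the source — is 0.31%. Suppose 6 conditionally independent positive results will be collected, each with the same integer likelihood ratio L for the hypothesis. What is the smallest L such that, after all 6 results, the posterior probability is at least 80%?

Prior odds = 0.0031/0.9969 = 31/9969.
Target odds = 0.8/0.2 = 4.
Need L⁶ ≥ 4 ÷ (31/9969) = 39876/31.
3⁶ = 729 < 39876/31 ≤ 4096 = 4⁶, so L = 4.

4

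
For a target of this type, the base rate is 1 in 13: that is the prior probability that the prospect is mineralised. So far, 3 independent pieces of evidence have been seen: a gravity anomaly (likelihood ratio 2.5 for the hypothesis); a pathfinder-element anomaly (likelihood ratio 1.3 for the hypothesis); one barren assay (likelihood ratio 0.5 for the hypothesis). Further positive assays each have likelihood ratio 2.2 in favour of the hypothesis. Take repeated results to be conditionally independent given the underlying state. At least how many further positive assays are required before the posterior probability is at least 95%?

Prior odds = (1/13)/(12/13) = 1/12.
Combined Bayes factor of the evidence already in hand = 2.5 × 1.3 × 0.5 = 1.625.
Odds after that evidence = (1/12) × 1.625 = 13/96.
Target odds = 0.95/0.05 = 19.
Need 2.2ⁿ ≥ 19 ÷ (13/96) = 1824/13.
2.2⁶ = 1771561/15625 falls short of 1824/13 but 2.2⁷ = 19487171/78125 reaches it, so n = 7.

7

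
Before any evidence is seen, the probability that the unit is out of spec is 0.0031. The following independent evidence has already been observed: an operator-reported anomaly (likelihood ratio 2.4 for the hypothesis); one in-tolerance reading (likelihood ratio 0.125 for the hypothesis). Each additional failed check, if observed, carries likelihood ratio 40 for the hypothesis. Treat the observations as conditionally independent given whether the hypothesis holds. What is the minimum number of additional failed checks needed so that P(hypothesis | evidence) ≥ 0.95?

Prior odds = 0.0031/0.9969 = 31/9969.
Combined Bayes factor of the evidence already in hand = 2.4 × 0.125 = 0.3.
Odds after that evidence = (31/9969) × 0.3 = 31/33230.
Target odds = 0.95/0.05 = 19.
Need 40ⁿ ≥ 19 ÷ (31/33230) = 631370/31.
40² = 1600 falls short of 631370/31 but 40³ = 64000 reaches it, so n = 3.

3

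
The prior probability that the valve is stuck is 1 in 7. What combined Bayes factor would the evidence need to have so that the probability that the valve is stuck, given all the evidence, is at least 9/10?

54

Prior odds = (1/7)/(6/7) = 1/6.
Target odds = 0.9/0.1 = 9.
Required Bayes factor = 9 ÷ (1/6) = 54.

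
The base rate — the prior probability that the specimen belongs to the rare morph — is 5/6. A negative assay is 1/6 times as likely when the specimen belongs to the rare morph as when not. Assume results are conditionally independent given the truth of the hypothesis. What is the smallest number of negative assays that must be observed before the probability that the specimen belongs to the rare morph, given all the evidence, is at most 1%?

4

Prior odds: (5/6) ÷ (1/6) = 5.
Likelihood ratio per negative assay = 1/6.
Target odds: 0.01 ÷ 0.99 = 1/99.
Need 5 × (1/6)ⁿ ≤ 1/99, i.e. (1/6)ⁿ ≤ 1/495.
(1/6)³ = 1/216 is still above 1/495 but (1/6)⁴ = 1/1296 is at or below it, so n = 4.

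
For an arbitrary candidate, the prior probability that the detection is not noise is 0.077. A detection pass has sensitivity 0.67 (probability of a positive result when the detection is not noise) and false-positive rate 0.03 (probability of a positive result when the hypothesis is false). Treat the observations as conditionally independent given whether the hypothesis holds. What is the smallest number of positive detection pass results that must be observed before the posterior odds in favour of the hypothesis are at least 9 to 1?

2

Prior odds = 0.077/0.923 = 77/923.
Likelihood ratio of a positive result = 0.67/0.03 = 67/3.
Target odds = 9.
Need (77/923) × (67/3)ⁿ ≥ 9, i.e. (67/3)ⁿ ≥ 8307/77.
(67/3)¹ = 67/3 falls short of 8307/77 but (67/3)² = 4489/9 reaches it, so n = 2.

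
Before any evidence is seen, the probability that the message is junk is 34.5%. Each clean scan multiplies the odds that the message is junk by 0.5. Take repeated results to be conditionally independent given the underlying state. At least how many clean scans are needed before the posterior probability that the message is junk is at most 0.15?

2

Prior odds: 0.345 ÷ 0.655 = 69/131.
Likelihood ratio per clean scan = 0.5.
Target posterior odds = 0.15/0.85 = 3/17.
Need (69/131) × 0.5ⁿ ≤ 3/17, i.e. 0.5ⁿ ≤ 131/391.
0.5¹ = 0.5 is still above 131/391 but 0.5² = 0.25 is at or below it, so n = 2.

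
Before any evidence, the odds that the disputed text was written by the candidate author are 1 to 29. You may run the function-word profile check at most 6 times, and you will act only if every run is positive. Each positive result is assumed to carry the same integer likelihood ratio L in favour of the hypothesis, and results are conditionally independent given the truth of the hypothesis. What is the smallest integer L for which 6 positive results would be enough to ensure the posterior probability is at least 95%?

3

Prior odds = 1/29.
Target odds = 0.95/0.05 = 19.
Need L⁶ ≥ 19 ÷ (1/29) = 551.
2⁶ = 64 < 551 ≤ 729 = 3⁶, so L = 3.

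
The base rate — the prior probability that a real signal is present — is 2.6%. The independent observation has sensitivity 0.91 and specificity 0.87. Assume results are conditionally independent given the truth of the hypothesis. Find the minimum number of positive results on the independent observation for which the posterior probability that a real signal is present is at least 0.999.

Prior odds = 0.026/0.974 = 13/487.
False-positive rate = 1 − 0.87 = 0.13; likelihood ratio of a positive = 0.91/0.13 = 7.
Target odds: 0.999 ÷ 0.001 = 999.
Require 7ⁿ ≥ 999 ÷ (13/487) = 486513/13.
7⁵ = 16807 falls short of 486513/13 but 7⁶ = 117649 reaches it, so n = 6.

6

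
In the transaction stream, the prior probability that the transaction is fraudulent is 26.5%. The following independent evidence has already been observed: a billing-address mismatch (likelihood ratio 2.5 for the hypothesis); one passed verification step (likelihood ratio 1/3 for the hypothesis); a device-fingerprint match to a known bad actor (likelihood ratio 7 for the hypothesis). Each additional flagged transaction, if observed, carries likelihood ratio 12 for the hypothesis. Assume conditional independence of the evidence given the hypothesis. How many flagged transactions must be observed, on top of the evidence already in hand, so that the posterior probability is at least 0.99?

Prior odds = 0.265/0.735 = 53/147.
Combined Bayes factor of the evidence already in hand = 2.5 × (1/3) × 7 = 35/6.
Odds after that evidence = (53/147) × 35/6 = 265/126.
Target odds = 0.99/0.01 = 99.
Need 12ⁿ ≥ 99 ÷ (265/126) = 12474/265.
12¹ = 12 falls short of 12474/265 but 12² = 144 reaches it, so n = 2.

2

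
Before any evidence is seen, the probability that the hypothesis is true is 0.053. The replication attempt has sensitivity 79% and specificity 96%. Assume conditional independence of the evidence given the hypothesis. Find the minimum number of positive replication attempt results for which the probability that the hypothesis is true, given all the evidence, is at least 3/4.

2

Prior odds: 0.053 ÷ 0.947 = 53/947.
False-positive rate = 1 − 0.96 = 0.04; likelihood ratio of a positive = 0.79/0.04 = 19.75.
Target odds: 0.75 ÷ 0.25 = 3.
Require 19.75ⁿ ≥ 3 ÷ (53/947) = 2841/53.
19.75¹ = 19.75 falls short of 2841/53 but 19.75² = 390.0625 reaches it, so n = 2.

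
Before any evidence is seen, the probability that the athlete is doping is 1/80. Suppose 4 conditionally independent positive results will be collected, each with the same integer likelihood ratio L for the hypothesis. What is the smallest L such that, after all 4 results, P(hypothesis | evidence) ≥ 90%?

6

Prior odds = 0.0125/0.9875 = 1/79.
Target odds = 0.9/0.1 = 9.
Need L⁴ ≥ 9 ÷ (1/79) = 711.
5⁴ = 625 < 711 ≤ 1296 = 6⁴, so L = 6.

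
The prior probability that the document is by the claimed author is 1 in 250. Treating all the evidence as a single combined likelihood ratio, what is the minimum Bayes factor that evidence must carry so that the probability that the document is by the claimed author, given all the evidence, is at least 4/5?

996

Prior odds = 0.004/0.996 = 1/249.
Target odds = 0.8/0.2 = 4.
Required Bayes factor = 4 ÷ (1/249) = 996.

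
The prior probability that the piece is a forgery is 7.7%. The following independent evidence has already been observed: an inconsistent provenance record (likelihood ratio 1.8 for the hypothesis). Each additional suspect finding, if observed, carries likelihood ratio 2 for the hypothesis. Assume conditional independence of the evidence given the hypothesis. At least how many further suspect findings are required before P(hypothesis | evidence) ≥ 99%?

10

Prior odds = 0.077/0.923 = 77/923.
Bayes factor of the evidence already in hand = 1.8.
Odds after that evidence = (77/923) × 1.8 = 693/4615.
Target odds = 0.99/0.01 = 99.
Need 2ⁿ ≥ 99 ÷ (693/4615) = 4615/7.
2⁹ = 512 falls short of 4615/7 but 2¹⁰ = 1024 reaches it, so n = 10.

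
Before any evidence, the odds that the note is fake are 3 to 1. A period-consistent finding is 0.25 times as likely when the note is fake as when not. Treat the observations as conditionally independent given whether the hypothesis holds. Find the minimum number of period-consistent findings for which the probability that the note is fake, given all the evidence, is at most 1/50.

Prior odds = 3.
Likelihood ratio per period-consistent finding = 0.25.
Target posterior odds = 0.02/0.98 = 1/49.
Require 0.25ⁿ ≤ 1/49 ÷ 3 = 1/147.
0.25³ = 0.015625 is still above 1/147 but 0.25⁴ = 0.00390625 is at or below it, so n = 4.

4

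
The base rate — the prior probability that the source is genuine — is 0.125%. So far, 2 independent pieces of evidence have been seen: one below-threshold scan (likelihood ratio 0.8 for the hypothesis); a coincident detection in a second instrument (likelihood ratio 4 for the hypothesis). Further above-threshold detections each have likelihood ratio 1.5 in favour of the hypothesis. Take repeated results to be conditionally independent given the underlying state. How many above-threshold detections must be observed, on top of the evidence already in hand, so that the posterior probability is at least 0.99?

Prior odds = 0.00125/0.99875 = 1/799.
Combined Bayes factor of the evidence already in hand = 0.8 × 4 = 3.2.
Odds after that evidence = (1/799) × 3.2 = 16/3995.
Target odds = 0.99/0.01 = 99.
Need 1.5ⁿ ≥ 99 ÷ (16/3995) = 24719.0625.
1.5²⁴ ≈16834.1 falls short of 24719.0625 but 1.5²⁵ ≈25251.2 reaches it, so n = 25.

25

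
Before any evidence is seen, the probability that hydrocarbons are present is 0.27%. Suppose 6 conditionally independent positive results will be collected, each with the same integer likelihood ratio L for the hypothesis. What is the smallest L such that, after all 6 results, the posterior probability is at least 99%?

Prior odds = 0.0027/0.9973 = 27/9973.
Target odds = 0.99/0.01 = 99.
Need L⁶ ≥ 99 ÷ (27/9973) = 109703/3.
5⁶ = 15625 < 109703/3 ≤ 46656 = 6⁶, so L = 6.

6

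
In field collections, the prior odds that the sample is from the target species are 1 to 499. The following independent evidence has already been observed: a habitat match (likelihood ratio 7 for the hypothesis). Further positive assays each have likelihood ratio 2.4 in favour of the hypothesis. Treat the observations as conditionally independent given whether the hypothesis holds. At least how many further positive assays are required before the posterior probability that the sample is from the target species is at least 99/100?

Prior odds = 1/499.
Bayes factor of the evidence already in hand = 7.
Odds after that evidence = (1/499) × 7 = 7/499.
Target odds = 0.99/0.01 = 99.
Need 2.4ⁿ ≥ 99 ÷ (7/499) = 49401/7.
2.4¹⁰ ≈6340.34 falls short of 49401/7 but 2.4¹¹ ≈15216.8 reaches it, so n = 11.

11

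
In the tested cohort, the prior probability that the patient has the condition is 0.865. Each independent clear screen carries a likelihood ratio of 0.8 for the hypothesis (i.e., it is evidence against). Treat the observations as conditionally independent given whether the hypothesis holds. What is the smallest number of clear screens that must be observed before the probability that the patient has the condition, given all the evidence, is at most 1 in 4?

14

Prior odds = 0.865/0.135 = 173/27.
Likelihood ratio per clear screen = 0.8.
Target posterior odds = 0.25/0.75 = 1/3.
Need (173/27) × 0.8ⁿ ≤ 1/3, i.e. 0.8ⁿ ≤ 9/173.
0.8¹³ ≈0.0549756 is still above 9/173 but 0.8¹⁴ ≈0.0439805 is at or below it, so n = 14.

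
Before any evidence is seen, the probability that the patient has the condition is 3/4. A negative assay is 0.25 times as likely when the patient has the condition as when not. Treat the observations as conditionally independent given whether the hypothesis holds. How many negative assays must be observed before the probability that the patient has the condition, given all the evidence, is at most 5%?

Prior odds = 0.75/0.25 = 3.
Likelihood ratio per negative assay = 0.25.
Target odds: 0.05 ÷ 0.95 = 1/19.
Require 0.25ⁿ ≤ 1/19 ÷ 3 = 1/57.
0.25² = 0.0625 is still above 1/57 but 0.25³ = 0.015625 is at or below it, so n = 3.

3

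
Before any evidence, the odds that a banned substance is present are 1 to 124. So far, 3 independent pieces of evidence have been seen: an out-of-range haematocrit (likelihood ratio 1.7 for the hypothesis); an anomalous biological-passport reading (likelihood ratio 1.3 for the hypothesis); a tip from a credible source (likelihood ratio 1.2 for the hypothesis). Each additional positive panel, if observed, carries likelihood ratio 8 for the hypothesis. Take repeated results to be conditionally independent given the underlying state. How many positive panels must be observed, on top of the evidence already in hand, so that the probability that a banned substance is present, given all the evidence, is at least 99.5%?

5

Prior odds = 1/124.
Combined Bayes factor of the evidence already in hand = 1.7 × 1.3 × 1.2 = 2.652.
Odds after that evidence = (1/124) × 2.652 = 663/31000.
Target odds = 0.995/0.005 = 199.
Need 8ⁿ ≥ 199 ÷ (663/31000) = 6169000/663.
8⁴ = 4096 falls short of 6169000/663 but 8⁵ = 32768 reaches it, so n = 5.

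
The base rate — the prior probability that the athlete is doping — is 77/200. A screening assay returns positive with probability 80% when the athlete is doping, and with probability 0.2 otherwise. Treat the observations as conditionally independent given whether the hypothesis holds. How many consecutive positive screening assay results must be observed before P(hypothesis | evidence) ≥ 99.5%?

5

Prior odds = 0.385/0.615 = 77/123.
Likelihood ratio of a positive result = 0.8/0.2 = 4.
Target posterior odds = 0.995/0.005 = 199.
Need (77/123) × 4ⁿ ≥ 199, i.e. 4ⁿ ≥ 24477/77.
4⁴ = 256 falls short of 24477/77 but 4⁵ = 1024 reaches it, so n = 5.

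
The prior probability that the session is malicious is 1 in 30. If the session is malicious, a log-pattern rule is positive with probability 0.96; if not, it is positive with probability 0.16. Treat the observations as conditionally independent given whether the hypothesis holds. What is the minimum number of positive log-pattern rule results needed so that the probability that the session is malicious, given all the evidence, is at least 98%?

Prior odds: (1/30) ÷ (29/30) = 1/29.
Likelihood ratio of a positive = 0.96/0.16 = 6.
Target posterior odds = 0.98/0.02 = 49.
Require 6ⁿ ≥ 49 ÷ (1/29) = 1421.
6⁴ = 1296 falls short of 1421 but 6⁵ = 7776 reaches it, so n = 5.

5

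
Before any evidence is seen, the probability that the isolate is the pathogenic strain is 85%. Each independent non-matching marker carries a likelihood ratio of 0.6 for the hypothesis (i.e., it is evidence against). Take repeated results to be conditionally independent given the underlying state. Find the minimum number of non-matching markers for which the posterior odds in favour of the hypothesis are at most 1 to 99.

13

Prior odds: 0.85 ÷ 0.15 = 17/3.
Likelihood ratio per non-matching marker = 0.6.
Target odds = 1/99.
Require 0.6ⁿ ≤ 1/99 ÷ (17/3) = 1/561.
0.6¹² = 531441/244140625 is still above 1/561 but 0.6¹³ ≈0.00130607 is at or below it, so n = 13.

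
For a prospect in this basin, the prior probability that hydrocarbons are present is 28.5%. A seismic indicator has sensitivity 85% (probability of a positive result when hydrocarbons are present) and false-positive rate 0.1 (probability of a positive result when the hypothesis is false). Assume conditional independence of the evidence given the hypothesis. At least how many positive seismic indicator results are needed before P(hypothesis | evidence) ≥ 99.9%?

4

Prior odds = 0.285/0.715 = 57/143.
Likelihood ratio of a positive result = 0.85/0.1 = 8.5.
Target odds: 0.999 ÷ 0.001 = 999.
Need (57/143) × 8.5ⁿ ≥ 999, i.e. 8.5ⁿ ≥ 47619/19.
8.5³ = 614.125 falls short of 47619/19 but 8.5⁴ = 5220.0625 reaches it, so n = 4.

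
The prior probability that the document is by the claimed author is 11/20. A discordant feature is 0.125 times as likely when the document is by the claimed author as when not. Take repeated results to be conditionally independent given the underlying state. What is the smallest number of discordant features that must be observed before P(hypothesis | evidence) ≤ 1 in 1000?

Prior odds = 0.55/0.45 = 11/9.
Likelihood ratio per discordant feature = 0.125.
Target odds: 0.001 ÷ 0.999 = 1/999.
Require 0.125ⁿ ≤ 1/999 ÷ (11/9) = 1/1221.
0.125³ = 0.001953125 is still above 1/1221 but 0.125⁴ = 1/4096 is at or below it, so n = 4.

4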